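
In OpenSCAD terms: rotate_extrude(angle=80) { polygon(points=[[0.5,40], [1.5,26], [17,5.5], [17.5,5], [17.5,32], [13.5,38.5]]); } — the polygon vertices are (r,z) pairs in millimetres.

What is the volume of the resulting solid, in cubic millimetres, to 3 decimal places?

Profile (r,z), 6 vertices: (0.5,40) (1.5,26) (17,5.5) (17.5,5) (17.5,32) (13.5,38.5)
edge 0: (0.5,40)→(1.5,26)  cross = 0.5·26 − 1.5·40 = -47.0000; (r_i+r_j)·cross = 2·-47.0000 = -94.0000
edge 1: (1.5,26)→(17,5.5)  cross = 1.5·5.5 − 17·26 = -433.7500; (r_i+r_j)·cross = 18.5·-433.7500 = -8024.3750
edge 2: (17,5.5)→(17.5,5)  cross = 17·5 − 17.5·5.5 = -11.2500; (r_i+r_j)·cross = 34.5·-11.2500 = -388.1250
edge 3: (17.5,5)→(17.5,32)  cross = 17.5·32 − 17.5·5 = 472.5000; (r_i+r_j)·cross = 35·472.5000 = 16537.5000
edge 4: (17.5,32)→(13.5,38.5)  cross = 17.5·38.5 − 13.5·32 = 241.7500; (r_i+r_j)·cross = 31·241.7500 = 7494.2500
edge 5: (13.5,38.5)→(0.5,40)  cross = 13.5·40 − 0.5·38.5 = 520.7500; (r_i+r_j)·cross = 14·520.7500 = 7290.5000
Σcross = 743.0000 → A = |Σcross|/2 = 371.5000 mm²
Σ(r_i+r_j)·cross = 22815.7500 → first moment M = |Σ|/6 = 3802.6250
R_c = M/A = 3802.6250/371.5000 = 10.2359 mm
θ = 80° = 1.396263 rad
V = θ·R_c·A = 1.396263·10.2359·371.5000 = 5309.466 mm³

Volume = 5309.466 mm³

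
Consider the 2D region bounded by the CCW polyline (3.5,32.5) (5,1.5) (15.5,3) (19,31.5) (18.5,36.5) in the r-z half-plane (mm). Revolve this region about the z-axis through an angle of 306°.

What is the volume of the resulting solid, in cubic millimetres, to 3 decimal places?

Volume = 24872.120 mm³

Profile (r,z), 5 vertices: (3.5,32.5) (5,1.5) (15.5,3) (19,31.5) (18.5,36.5)
edge 0: (3.5,32.5)→(5,1.5)  cross = 3.5·1.5 − 5·32.5 = -157.2500; (r_i+r_j)·cross = 8.5·-157.2500 = -1336.6250
edge 1: (5,1.5)→(15.5,3)  cross = 5·3 − 15.5·1.5 = -8.2500; (r_i+r_j)·cross = 20.5·-8.2500 = -169.1250
edge 2: (15.5,3)→(19,31.5)  cross = 15.5·31.5 − 19·3 = 431.2500; (r_i+r_j)·cross = 34.5·431.2500 = 14878.1250
edge 3: (19,31.5)→(18.5,36.5)  cross = 19·36.5 − 18.5·31.5 = 110.7500; (r_i+r_j)·cross = 37.5·110.7500 = 4153.1250
edge 4: (18.5,36.5)→(3.5,32.5)  cross = 18.5·32.5 − 3.5·36.5 = 473.5000; (r_i+r_j)·cross = 22·473.5000 = 10417.0000
Σcross = 850.0000 → A = |Σcross|/2 = 425.0000 mm²
Σ(r_i+r_j)·cross = 27942.5000 → first moment M = |Σ|/6 = 4657.0833
R_c = M/A = 4657.0833/425.0000 = 10.9578 mm
θ = 306° = 5.340708 rad
V = θ·R_c·A = 5.340708·10.9578·425.0000 = 24872.120 mm³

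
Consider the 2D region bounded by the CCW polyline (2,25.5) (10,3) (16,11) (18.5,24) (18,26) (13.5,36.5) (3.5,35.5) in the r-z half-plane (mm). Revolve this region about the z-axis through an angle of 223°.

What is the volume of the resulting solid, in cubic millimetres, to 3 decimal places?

Volume = 14501.014 mm³

Profile (r,z), 7 vertices: (2,25.5) (10,3) (16,11) (18.5,24) (18,26) (13.5,36.5) (3.5,35.5)
edge 0: (2,25.5)→(10,3)  cross = 2·3 − 10·25.5 = -249.0000; (r_i+r_j)·cross = 12·-249.0000 = -2988.0000
edge 1: (10,3)→(16,11)  cross = 10·11 − 16·3 = 62.0000; (r_i+r_j)·cross = 26·62.0000 = 1612.0000
edge 2: (16,11)→(18.5,24)  cross = 16·24 − 18.5·11 = 180.5000; (r_i+r_j)·cross = 34.5·180.5000 = 6227.2500
edge 3: (18.5,24)→(18,26)  cross = 18.5·26 − 18·24 = 49.0000; (r_i+r_j)·cross = 36.5·49.0000 = 1788.5000
edge 4: (18,26)→(13.5,36.5)  cross = 18·36.5 − 13.5·26 = 306.0000; (r_i+r_j)·cross = 31.5·306.0000 = 9639.0000
edge 5: (13.5,36.5)→(3.5,35.5)  cross = 13.5·35.5 − 3.5·36.5 = 351.5000; (r_i+r_j)·cross = 17·351.5000 = 5975.5000
edge 6: (3.5,35.5)→(2,25.5)  cross = 3.5·25.5 − 2·35.5 = 18.2500; (r_i+r_j)·cross = 5.5·18.2500 = 100.3750
Σcross = 718.2500 → A = |Σcross|/2 = 359.1250 mm²
Σ(r_i+r_j)·cross = 22354.6250 → first moment M = |Σ|/6 = 3725.7708
R_c = M/A = 3725.7708/359.1250 = 10.3746 mm
θ = 223° = 3.892084 rad
V = θ·R_c·A = 3.892084·10.3746·359.1250 = 14501.014 mm³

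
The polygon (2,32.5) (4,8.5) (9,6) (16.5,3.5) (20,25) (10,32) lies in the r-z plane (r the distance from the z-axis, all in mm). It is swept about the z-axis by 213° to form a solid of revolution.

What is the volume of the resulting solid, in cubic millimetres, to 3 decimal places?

Volume = 15026.033 mm³

Profile (r,z), 6 vertices: (2,32.5) (4,8.5) (9,6) (16.5,3.5) (20,25) (10,32)
edge 0: (2,32.5)→(4,8.5)  cross = 2·8.5 − 4·32.5 = -113.0000; (r_i+r_j)·cross = 6·-113.0000 = -678.0000
edge 1: (4,8.5)→(9,6)  cross = 4·6 − 9·8.5 = -52.5000; (r_i+r_j)·cross = 13·-52.5000 = -682.5000
edge 2: (9,6)→(16.5,3.5)  cross = 9·3.5 − 16.5·6 = -67.5000; (r_i+r_j)·cross = 25.5·-67.5000 = -1721.2500
edge 3: (16.5,3.5)→(20,25)  cross = 16.5·25 − 20·3.5 = 342.5000; (r_i+r_j)·cross = 36.5·342.5000 = 12501.2500
edge 4: (20,25)→(10,32)  cross = 20·32 − 10·25 = 390.0000; (r_i+r_j)·cross = 30·390.0000 = 11700.0000
edge 5: (10,32)→(2,32.5)  cross = 10·32.5 − 2·32 = 261.0000; (r_i+r_j)·cross = 12·261.0000 = 3132.0000
Σcross = 760.5000 → A = |Σcross|/2 = 380.2500 mm²
Σ(r_i+r_j)·cross = 24251.5000 → first moment M = |Σ|/6 = 4041.9167
R_c = M/A = 4041.9167/380.2500 = 10.6296 mm
θ = 213° = 3.717551 rad
V = θ·R_c·A = 3.717551·10.6296·380.2500 = 15026.033 mm³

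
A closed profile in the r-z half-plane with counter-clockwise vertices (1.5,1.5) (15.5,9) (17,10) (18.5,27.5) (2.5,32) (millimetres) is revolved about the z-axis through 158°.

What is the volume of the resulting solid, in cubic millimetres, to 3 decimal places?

Profile (r,z), 5 vertices: (1.5,1.5) (15.5,9) (17,10) (18.5,27.5) (2.5,32)
edge 0: (1.5,1.5)→(15.5,9)  cross = 1.5·9 − 15.5·1.5 = -9.7500; (r_i+r_j)·cross = 17·-9.7500 = -165.7500
edge 1: (15.5,9)→(17,10)  cross = 15.5·10 − 17·9 = 2.0000; (r_i+r_j)·cross = 32.5·2.0000 = 65.0000
edge 2: (17,10)→(18.5,27.5)  cross = 17·27.5 − 18.5·10 = 282.5000; (r_i+r_j)·cross = 35.5·282.5000 = 10028.7500
edge 3: (18.5,27.5)→(2.5,32)  cross = 18.5·32 − 2.5·27.5 = 523.2500; (r_i+r_j)·cross = 21·523.2500 = 10988.2500
edge 4: (2.5,32)→(1.5,1.5)  cross = 2.5·1.5 − 1.5·32 = -44.2500; (r_i+r_j)·cross = 4·-44.2500 = -177.0000
Σcross = 753.7500 → A = |Σcross|/2 = 376.8750 mm²
Σ(r_i+r_j)·cross = 20739.2500 → first moment M = |Σ|/6 = 3456.5417
R_c = M/A = 3456.5417/376.8750 = 9.1716 mm
θ = 158° = 2.757620 rad
V = θ·R_c·A = 2.757620·9.1716·376.8750 = 9531.829 mm³

Volume = 9531.829 mm³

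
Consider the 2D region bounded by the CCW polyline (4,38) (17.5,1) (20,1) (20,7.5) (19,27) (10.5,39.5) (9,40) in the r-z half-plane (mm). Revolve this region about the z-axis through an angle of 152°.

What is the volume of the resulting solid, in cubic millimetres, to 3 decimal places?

Volume = 10522.066 mm³

Profile (r,z), 7 vertices: (4,38) (17.5,1) (20,1) (20,7.5) (19,27) (10.5,39.5) (9,40)
edge 0: (4,38)→(17.5,1)  cross = 4·1 − 17.5·38 = -661.0000; (r_i+r_j)·cross = 21.5·-661.0000 = -14211.5000
edge 1: (17.5,1)→(20,1)  cross = 17.5·1 − 20·1 = -2.5000; (r_i+r_j)·cross = 37.5·-2.5000 = -93.7500
edge 2: (20,1)→(20,7.5)  cross = 20·7.5 − 20·1 = 130.0000; (r_i+r_j)·cross = 40·130.0000 = 5200.0000
edge 3: (20,7.5)→(19,27)  cross = 20·27 − 19·7.5 = 397.5000; (r_i+r_j)·cross = 39·397.5000 = 15502.5000
edge 4: (19,27)→(10.5,39.5)  cross = 19·39.5 − 10.5·27 = 467.0000; (r_i+r_j)·cross = 29.5·467.0000 = 13776.5000
edge 5: (10.5,39.5)→(9,40)  cross = 10.5·40 − 9·39.5 = 64.5000; (r_i+r_j)·cross = 19.5·64.5000 = 1257.7500
edge 6: (9,40)→(4,38)  cross = 9·38 − 4·40 = 182.0000; (r_i+r_j)·cross = 13·182.0000 = 2366.0000
Σcross = 577.5000 → A = |Σcross|/2 = 288.7500 mm²
Σ(r_i+r_j)·cross = 23797.5000 → first moment M = |Σ|/6 = 3966.2500
R_c = M/A = 3966.2500/288.7500 = 13.7359 mm
θ = 152° = 2.652900 rad
V = θ·R_c·A = 2.652900·13.7359·288.7500 = 10522.066 mm³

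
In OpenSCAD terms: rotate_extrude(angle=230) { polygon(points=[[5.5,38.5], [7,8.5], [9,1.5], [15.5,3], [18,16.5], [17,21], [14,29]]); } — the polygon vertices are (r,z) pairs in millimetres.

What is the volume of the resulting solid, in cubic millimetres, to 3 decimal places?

Volume = 13375.422 mm³

Profile (r,z), 7 vertices: (5.5,38.5) (7,8.5) (9,1.5) (15.5,3) (18,16.5) (17,21) (14,29)
edge 0: (5.5,38.5)→(7,8.5)  cross = 5.5·8.5 − 7·38.5 = -222.7500; (r_i+r_j)·cross = 12.5·-222.7500 = -2784.3750
edge 1: (7,8.5)→(9,1.5)  cross = 7·1.5 − 9·8.5 = -66.0000; (r_i+r_j)·cross = 16·-66.0000 = -1056.0000
edge 2: (9,1.5)→(15.5,3)  cross = 9·3 − 15.5·1.5 = 3.7500; (r_i+r_j)·cross = 24.5·3.7500 = 91.8750
edge 3: (15.5,3)→(18,16.5)  cross = 15.5·16.5 − 18·3 = 201.7500; (r_i+r_j)·cross = 33.5·201.7500 = 6758.6250
edge 4: (18,16.5)→(17,21)  cross = 18·21 − 17·16.5 = 97.5000; (r_i+r_j)·cross = 35·97.5000 = 3412.5000
edge 5: (17,21)→(14,29)  cross = 17·29 − 14·21 = 199.0000; (r_i+r_j)·cross = 31·199.0000 = 6169.0000
edge 6: (14,29)→(5.5,38.5)  cross = 14·38.5 − 5.5·29 = 379.5000; (r_i+r_j)·cross = 19.5·379.5000 = 7400.2500
Σcross = 592.7500 → A = |Σcross|/2 = 296.3750 mm²
Σ(r_i+r_j)·cross = 19991.8750 → first moment M = |Σ|/6 = 3331.9792
R_c = M/A = 3331.9792/296.3750 = 11.2424 mm
θ = 230° = 4.014257 rad
V = θ·R_c·A = 4.014257·11.2424·296.3750 = 13375.422 mm³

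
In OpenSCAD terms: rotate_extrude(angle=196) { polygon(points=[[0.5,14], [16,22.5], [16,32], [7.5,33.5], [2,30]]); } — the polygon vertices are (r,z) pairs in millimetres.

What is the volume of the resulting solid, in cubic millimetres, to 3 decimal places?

Volume = 5611.968 mm³

Profile (r,z), 5 vertices: (0.5,14) (16,22.5) (16,32) (7.5,33.5) (2,30)
edge 0: (0.5,14)→(16,22.5)  cross = 0.5·22.5 − 16·14 = -212.7500; (r_i+r_j)·cross = 16.5·-212.7500 = -3510.3750
edge 1: (16,22.5)→(16,32)  cross = 16·32 − 16·22.5 = 152.0000; (r_i+r_j)·cross = 32·152.0000 = 4864.0000
edge 2: (16,32)→(7.5,33.5)  cross = 16·33.5 − 7.5·32 = 296.0000; (r_i+r_j)·cross = 23.5·296.0000 = 6956.0000
edge 3: (7.5,33.5)→(2,30)  cross = 7.5·30 − 2·33.5 = 158.0000; (r_i+r_j)·cross = 9.5·158.0000 = 1501.0000
edge 4: (2,30)→(0.5,14)  cross = 2·14 − 0.5·30 = 13.0000; (r_i+r_j)·cross = 2.5·13.0000 = 32.5000
Σcross = 406.2500 → A = |Σcross|/2 = 203.1250 mm²
Σ(r_i+r_j)·cross = 9843.1250 → first moment M = |Σ|/6 = 1640.5208
R_c = M/A = 1640.5208/203.1250 = 8.0764 mm
θ = 196° = 3.420845 rad
V = θ·R_c·A = 3.420845·8.0764·203.1250 = 5611.968 mm³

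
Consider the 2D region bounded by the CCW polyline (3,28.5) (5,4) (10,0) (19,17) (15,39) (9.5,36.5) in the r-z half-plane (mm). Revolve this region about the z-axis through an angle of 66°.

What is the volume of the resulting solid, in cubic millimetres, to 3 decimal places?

Volume = 5022.767 mm³

Profile (r,z), 6 vertices: (3,28.5) (5,4) (10,0) (19,17) (15,39) (9.5,36.5)
edge 0: (3,28.5)→(5,4)  cross = 3·4 − 5·28.5 = -130.5000; (r_i+r_j)·cross = 8·-130.5000 = -1044.0000
edge 1: (5,4)→(10,0)  cross = 5·0 − 10·4 = -40.0000; (r_i+r_j)·cross = 15·-40.0000 = -600.0000
edge 2: (10,0)→(19,17)  cross = 10·17 − 19·0 = 170.0000; (r_i+r_j)·cross = 29·170.0000 = 4930.0000
edge 3: (19,17)→(15,39)  cross = 19·39 − 15·17 = 486.0000; (r_i+r_j)·cross = 34·486.0000 = 16524.0000
edge 4: (15,39)→(9.5,36.5)  cross = 15·36.5 − 9.5·39 = 177.0000; (r_i+r_j)·cross = 24.5·177.0000 = 4336.5000
edge 5: (9.5,36.5)→(3,28.5)  cross = 9.5·28.5 − 3·36.5 = 161.2500; (r_i+r_j)·cross = 12.5·161.2500 = 2015.6250
Σcross = 823.7500 → A = |Σcross|/2 = 411.8750 mm²
Σ(r_i+r_j)·cross = 26162.1250 → first moment M = |Σ|/6 = 4360.3542
R_c = M/A = 4360.3542/411.8750 = 10.5866 mm
θ = 66° = 1.151917 rad
V = θ·R_c·A = 1.151917·10.5866·411.8750 = 5022.767 mm³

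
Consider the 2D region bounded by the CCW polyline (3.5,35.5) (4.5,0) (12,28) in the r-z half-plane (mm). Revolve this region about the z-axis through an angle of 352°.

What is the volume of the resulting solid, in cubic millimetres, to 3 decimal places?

Profile (r,z), 3 vertices: (3.5,35.5) (4.5,0) (12,28)
edge 0: (3.5,35.5)→(4.5,0)  cross = 3.5·0 − 4.5·35.5 = -159.7500; (r_i+r_j)·cross = 8·-159.7500 = -1278.0000
edge 1: (4.5,0)→(12,28)  cross = 4.5·28 − 12·0 = 126.0000; (r_i+r_j)·cross = 16.5·126.0000 = 2079.0000
edge 2: (12,28)→(3.5,35.5)  cross = 12·35.5 − 3.5·28 = 328.0000; (r_i+r_j)·cross = 15.5·328.0000 = 5084.0000
Σcross = 294.2500 → A = |Σcross|/2 = 147.1250 mm²
Σ(r_i+r_j)·cross = 5885.0000 → first moment M = |Σ|/6 = 980.8333
R_c = M/A = 980.8333/147.1250 = 6.6667 mm
θ = 352° = 6.143559 rad
V = θ·R_c·A = 6.143559·6.6667·147.1250 = 6025.807 mm³

Volume = 6025.807 mm³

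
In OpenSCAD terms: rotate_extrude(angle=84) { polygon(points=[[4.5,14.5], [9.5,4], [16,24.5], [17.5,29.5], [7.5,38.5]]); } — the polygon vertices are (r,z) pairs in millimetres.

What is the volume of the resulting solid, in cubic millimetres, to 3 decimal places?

Volume = 3570.874 mm³

Profile (r,z), 5 vertices: (4.5,14.5) (9.5,4) (16,24.5) (17.5,29.5) (7.5,38.5)
edge 0: (4.5,14.5)→(9.5,4)  cross = 4.5·4 − 9.5·14.5 = -119.7500; (r_i+r_j)·cross = 14·-119.7500 = -1676.5000
edge 1: (9.5,4)→(16,24.5)  cross = 9.5·24.5 − 16·4 = 168.7500; (r_i+r_j)·cross = 25.5·168.7500 = 4303.1250
edge 2: (16,24.5)→(17.5,29.5)  cross = 16·29.5 − 17.5·24.5 = 43.2500; (r_i+r_j)·cross = 33.5·43.2500 = 1448.8750
edge 3: (17.5,29.5)→(7.5,38.5)  cross = 17.5·38.5 − 7.5·29.5 = 452.5000; (r_i+r_j)·cross = 25·452.5000 = 11312.5000
edge 4: (7.5,38.5)→(4.5,14.5)  cross = 7.5·14.5 − 4.5·38.5 = -64.5000; (r_i+r_j)·cross = 12·-64.5000 = -774.0000
Σcross = 480.2500 → A = |Σcross|/2 = 240.1250 mm²
Σ(r_i+r_j)·cross = 14614.0000 → first moment M = |Σ|/6 = 2435.6667
R_c = M/A = 2435.6667/240.1250 = 10.1433 mm
θ = 84° = 1.466077 rad
V = θ·R_c·A = 1.466077·10.1433·240.1250 = 3570.874 mm³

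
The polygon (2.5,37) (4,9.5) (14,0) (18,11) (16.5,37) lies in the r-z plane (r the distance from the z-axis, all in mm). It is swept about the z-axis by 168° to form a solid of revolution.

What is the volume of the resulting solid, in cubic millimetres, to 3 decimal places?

Profile (r,z), 5 vertices: (2.5,37) (4,9.5) (14,0) (18,11) (16.5,37)
edge 0: (2.5,37)→(4,9.5)  cross = 2.5·9.5 − 4·37 = -124.2500; (r_i+r_j)·cross = 6.5·-124.2500 = -807.6250
edge 1: (4,9.5)→(14,0)  cross = 4·0 − 14·9.5 = -133.0000; (r_i+r_j)·cross = 18·-133.0000 = -2394.0000
edge 2: (14,0)→(18,11)  cross = 14·11 − 18·0 = 154.0000; (r_i+r_j)·cross = 32·154.0000 = 4928.0000
edge 3: (18,11)→(16.5,37)  cross = 18·37 − 16.5·11 = 484.5000; (r_i+r_j)·cross = 34.5·484.5000 = 16715.2500
edge 4: (16.5,37)→(2.5,37)  cross = 16.5·37 − 2.5·37 = 518.0000; (r_i+r_j)·cross = 19·518.0000 = 9842.0000
Σcross = 899.2500 → A = |Σcross|/2 = 449.6250 mm²
Σ(r_i+r_j)·cross = 28283.6250 → first moment M = |Σ|/6 = 4713.9375
R_c = M/A = 4713.9375/449.6250 = 10.4842 mm
θ = 168° = 2.932153 rad
V = θ·R_c·A = 2.932153·10.4842·449.6250 = 13821.987 mm³

Volume = 13821.987 mm³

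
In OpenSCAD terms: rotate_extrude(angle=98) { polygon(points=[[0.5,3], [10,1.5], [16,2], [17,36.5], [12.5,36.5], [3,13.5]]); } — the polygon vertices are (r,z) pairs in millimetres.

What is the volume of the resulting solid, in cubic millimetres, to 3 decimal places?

Profile (r,z), 6 vertices: (0.5,3) (10,1.5) (16,2) (17,36.5) (12.5,36.5) (3,13.5)
edge 0: (0.5,3)→(10,1.5)  cross = 0.5·1.5 − 10·3 = -29.2500; (r_i+r_j)·cross = 10.5·-29.2500 = -307.1250
edge 1: (10,1.5)→(16,2)  cross = 10·2 − 16·1.5 = -4.0000; (r_i+r_j)·cross = 26·-4.0000 = -104.0000
edge 2: (16,2)→(17,36.5)  cross = 16·36.5 − 17·2 = 550.0000; (r_i+r_j)·cross = 33·550.0000 = 18150.0000
edge 3: (17,36.5)→(12.5,36.5)  cross = 17·36.5 − 12.5·36.5 = 164.2500; (r_i+r_j)·cross = 29.5·164.2500 = 4845.3750
edge 4: (12.5,36.5)→(3,13.5)  cross = 12.5·13.5 − 3·36.5 = 59.2500; (r_i+r_j)·cross = 15.5·59.2500 = 918.3750
edge 5: (3,13.5)→(0.5,3)  cross = 3·3 − 0.5·13.5 = 2.2500; (r_i+r_j)·cross = 3.5·2.2500 = 7.8750
Σcross = 742.5000 → A = |Σcross|/2 = 371.2500 mm²
Σ(r_i+r_j)·cross = 23510.5000 → first moment M = |Σ|/6 = 3918.4167
R_c = M/A = 3918.4167/371.2500 = 10.5547 mm
θ = 98° = 1.710423 rad
V = θ·R_c·A = 1.710423·10.5547·371.2500 = 6702.149 mm³

Volume = 6702.149 mm³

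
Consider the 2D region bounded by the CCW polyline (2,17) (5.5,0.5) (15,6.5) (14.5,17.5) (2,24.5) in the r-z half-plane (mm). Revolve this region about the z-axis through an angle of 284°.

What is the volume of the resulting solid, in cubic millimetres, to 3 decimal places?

Volume = 8321.429 mm³

Profile (r,z), 5 vertices: (2,17) (5.5,0.5) (15,6.5) (14.5,17.5) (2,24.5)
edge 0: (2,17)→(5.5,0.5)  cross = 2·0.5 − 5.5·17 = -92.5000; (r_i+r_j)·cross = 7.5·-92.5000 = -693.7500
edge 1: (5.5,0.5)→(15,6.5)  cross = 5.5·6.5 − 15·0.5 = 28.2500; (r_i+r_j)·cross = 20.5·28.2500 = 579.1250
edge 2: (15,6.5)→(14.5,17.5)  cross = 15·17.5 − 14.5·6.5 = 168.2500; (r_i+r_j)·cross = 29.5·168.2500 = 4963.3750
edge 3: (14.5,17.5)→(2,24.5)  cross = 14.5·24.5 − 2·17.5 = 320.2500; (r_i+r_j)·cross = 16.5·320.2500 = 5284.1250
edge 4: (2,24.5)→(2,17)  cross = 2·17 − 2·24.5 = -15.0000; (r_i+r_j)·cross = 4·-15.0000 = -60.0000
Σcross = 409.2500 → A = |Σcross|/2 = 204.6250 mm²
Σ(r_i+r_j)·cross = 10072.8750 → first moment M = |Σ|/6 = 1678.8125
R_c = M/A = 1678.8125/204.6250 = 8.2043 mm
θ = 284° = 4.956735 rad
V = θ·R_c·A = 4.956735·8.2043·204.6250 = 8321.429 mm³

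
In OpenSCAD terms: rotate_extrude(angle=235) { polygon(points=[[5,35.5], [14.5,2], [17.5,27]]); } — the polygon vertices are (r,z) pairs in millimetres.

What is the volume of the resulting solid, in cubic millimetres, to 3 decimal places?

Volume = 8548.943 mm³

Profile (r,z), 3 vertices: (5,35.5) (14.5,2) (17.5,27)
edge 0: (5,35.5)→(14.5,2)  cross = 5·2 − 14.5·35.5 = -504.7500; (r_i+r_j)·cross = 19.5·-504.7500 = -9842.6250
edge 1: (14.5,2)→(17.5,27)  cross = 14.5·27 − 17.5·2 = 356.5000; (r_i+r_j)·cross = 32·356.5000 = 11408.0000
edge 2: (17.5,27)→(5,35.5)  cross = 17.5·35.5 − 5·27 = 486.2500; (r_i+r_j)·cross = 22.5·486.2500 = 10940.6250
Σcross = 338.0000 → A = |Σcross|/2 = 169.0000 mm²
Σ(r_i+r_j)·cross = 12506.0000 → first moment M = |Σ|/6 = 2084.3333
R_c = M/A = 2084.3333/169.0000 = 12.3333 mm
θ = 235° = 4.101524 rad
V = θ·R_c·A = 4.101524·12.3333·169.0000 = 8548.943 mm³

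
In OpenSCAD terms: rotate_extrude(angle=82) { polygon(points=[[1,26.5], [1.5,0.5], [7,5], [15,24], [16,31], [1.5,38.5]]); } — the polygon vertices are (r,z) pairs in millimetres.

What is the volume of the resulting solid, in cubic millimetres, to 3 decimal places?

Volume = 3449.656 mm³

Profile (r,z), 6 vertices: (1,26.5) (1.5,0.5) (7,5) (15,24) (16,31) (1.5,38.5)
edge 0: (1,26.5)→(1.5,0.5)  cross = 1·0.5 − 1.5·26.5 = -39.2500; (r_i+r_j)·cross = 2.5·-39.2500 = -98.1250
edge 1: (1.5,0.5)→(7,5)  cross = 1.5·5 − 7·0.5 = 4.0000; (r_i+r_j)·cross = 8.5·4.0000 = 34.0000
edge 2: (7,5)→(15,24)  cross = 7·24 − 15·5 = 93.0000; (r_i+r_j)·cross = 22·93.0000 = 2046.0000
edge 3: (15,24)→(16,31)  cross = 15·31 − 16·24 = 81.0000; (r_i+r_j)·cross = 31·81.0000 = 2511.0000
edge 4: (16,31)→(1.5,38.5)  cross = 16·38.5 − 1.5·31 = 569.5000; (r_i+r_j)·cross = 17.5·569.5000 = 9966.2500
edge 5: (1.5,38.5)→(1,26.5)  cross = 1.5·26.5 − 1·38.5 = 1.2500; (r_i+r_j)·cross = 2.5·1.2500 = 3.1250
Σcross = 709.5000 → A = |Σcross|/2 = 354.7500 mm²
Σ(r_i+r_j)·cross = 14462.2500 → first moment M = |Σ|/6 = 2410.3750
R_c = M/A = 2410.3750/354.7500 = 6.7946 mm
θ = 82° = 1.431170 rad
V = θ·R_c·A = 1.431170·6.7946·354.7500 = 3449.656 mm³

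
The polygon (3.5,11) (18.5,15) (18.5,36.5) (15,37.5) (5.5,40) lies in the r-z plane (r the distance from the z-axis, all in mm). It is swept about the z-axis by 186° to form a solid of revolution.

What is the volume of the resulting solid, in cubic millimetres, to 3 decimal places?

Profile (r,z), 5 vertices: (3.5,11) (18.5,15) (18.5,36.5) (15,37.5) (5.5,40)
edge 0: (3.5,11)→(18.5,15)  cross = 3.5·15 − 18.5·11 = -151.0000; (r_i+r_j)·cross = 22·-151.0000 = -3322.0000
edge 1: (18.5,15)→(18.5,36.5)  cross = 18.5·36.5 − 18.5·15 = 397.7500; (r_i+r_j)·cross = 37·397.7500 = 14716.7500
edge 2: (18.5,36.5)→(15,37.5)  cross = 18.5·37.5 − 15·36.5 = 146.2500; (r_i+r_j)·cross = 33.5·146.2500 = 4899.3750
edge 3: (15,37.5)→(5.5,40)  cross = 15·40 − 5.5·37.5 = 393.7500; (r_i+r_j)·cross = 20.5·393.7500 = 8071.8750
edge 4: (5.5,40)→(3.5,11)  cross = 5.5·11 − 3.5·40 = -79.5000; (r_i+r_j)·cross = 9·-79.5000 = -715.5000
Σcross = 707.2500 → A = |Σcross|/2 = 353.6250 mm²
Σ(r_i+r_j)·cross = 23650.5000 → first moment M = |Σ|/6 = 3941.7500
R_c = M/A = 3941.7500/353.6250 = 11.1467 mm
θ = 186° = 3.246312 rad
V = θ·R_c·A = 3.246312·11.1467·353.6250 = 12796.152 mm³

Volume = 12796.152 mm³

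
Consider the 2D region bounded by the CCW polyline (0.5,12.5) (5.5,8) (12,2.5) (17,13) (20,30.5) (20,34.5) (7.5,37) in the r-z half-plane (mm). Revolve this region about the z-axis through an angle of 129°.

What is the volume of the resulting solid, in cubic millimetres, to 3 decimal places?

Profile (r,z), 7 vertices: (0.5,12.5) (5.5,8) (12,2.5) (17,13) (20,30.5) (20,34.5) (7.5,37)
edge 0: (0.5,12.5)→(5.5,8)  cross = 0.5·8 − 5.5·12.5 = -64.7500; (r_i+r_j)·cross = 6·-64.7500 = -388.5000
edge 1: (5.5,8)→(12,2.5)  cross = 5.5·2.5 − 12·8 = -82.2500; (r_i+r_j)·cross = 17.5·-82.2500 = -1439.3750
edge 2: (12,2.5)→(17,13)  cross = 12·13 − 17·2.5 = 113.5000; (r_i+r_j)·cross = 29·113.5000 = 3291.5000
edge 3: (17,13)→(20,30.5)  cross = 17·30.5 − 20·13 = 258.5000; (r_i+r_j)·cross = 37·258.5000 = 9564.5000
edge 4: (20,30.5)→(20,34.5)  cross = 20·34.5 − 20·30.5 = 80.0000; (r_i+r_j)·cross = 40·80.0000 = 3200.0000
edge 5: (20,34.5)→(7.5,37)  cross = 20·37 − 7.5·34.5 = 481.2500; (r_i+r_j)·cross = 27.5·481.2500 = 13234.3750
edge 6: (7.5,37)→(0.5,12.5)  cross = 7.5·12.5 − 0.5·37 = 75.2500; (r_i+r_j)·cross = 8·75.2500 = 602.0000
Σcross = 861.5000 → A = |Σcross|/2 = 430.7500 mm²
Σ(r_i+r_j)·cross = 28064.5000 → first moment M = |Σ|/6 = 4677.4167
R_c = M/A = 4677.4167/430.7500 = 10.8588 mm
θ = 129° = 2.251475 rad
V = θ·R_c·A = 2.251475·10.8588·430.7500 = 10531.085 mm³

Volume = 10531.085 mm³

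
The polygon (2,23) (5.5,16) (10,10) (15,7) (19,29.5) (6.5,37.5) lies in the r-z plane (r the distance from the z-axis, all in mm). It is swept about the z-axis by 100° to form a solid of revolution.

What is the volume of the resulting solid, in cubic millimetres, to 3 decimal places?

Profile (r,z), 6 vertices: (2,23) (5.5,16) (10,10) (15,7) (19,29.5) (6.5,37.5)
edge 0: (2,23)→(5.5,16)  cross = 2·16 − 5.5·23 = -94.5000; (r_i+r_j)·cross = 7.5·-94.5000 = -708.7500
edge 1: (5.5,16)→(10,10)  cross = 5.5·10 − 10·16 = -105.0000; (r_i+r_j)·cross = 15.5·-105.0000 = -1627.5000
edge 2: (10,10)→(15,7)  cross = 10·7 − 15·10 = -80.0000; (r_i+r_j)·cross = 25·-80.0000 = -2000.0000
edge 3: (15,7)→(19,29.5)  cross = 15·29.5 − 19·7 = 309.5000; (r_i+r_j)·cross = 34·309.5000 = 10523.0000
edge 4: (19,29.5)→(6.5,37.5)  cross = 19·37.5 − 6.5·29.5 = 520.7500; (r_i+r_j)·cross = 25.5·520.7500 = 13279.1250
edge 5: (6.5,37.5)→(2,23)  cross = 6.5·23 − 2·37.5 = 74.5000; (r_i+r_j)·cross = 8.5·74.5000 = 633.2500
Σcross = 625.2500 → A = |Σcross|/2 = 312.6250 mm²
Σ(r_i+r_j)·cross = 20099.1250 → first moment M = |Σ|/6 = 3349.8542
R_c = M/A = 3349.8542/312.6250 = 10.7152 mm
θ = 100° = 1.745329 rad
V = θ·R_c·A = 1.745329·10.7152·312.6250 = 5846.598 mm³

Volume = 5846.598 mm³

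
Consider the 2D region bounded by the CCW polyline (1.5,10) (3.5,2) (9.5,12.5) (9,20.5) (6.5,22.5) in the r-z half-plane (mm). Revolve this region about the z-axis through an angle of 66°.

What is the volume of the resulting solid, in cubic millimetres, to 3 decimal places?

Profile (r,z), 5 vertices: (1.5,10) (3.5,2) (9.5,12.5) (9,20.5) (6.5,22.5)
edge 0: (1.5,10)→(3.5,2)  cross = 1.5·2 − 3.5·10 = -32.0000; (r_i+r_j)·cross = 5·-32.0000 = -160.0000
edge 1: (3.5,2)→(9.5,12.5)  cross = 3.5·12.5 − 9.5·2 = 24.7500; (r_i+r_j)·cross = 13·24.7500 = 321.7500
edge 2: (9.5,12.5)→(9,20.5)  cross = 9.5·20.5 − 9·12.5 = 82.2500; (r_i+r_j)·cross = 18.5·82.2500 = 1521.6250
edge 3: (9,20.5)→(6.5,22.5)  cross = 9·22.5 − 6.5·20.5 = 69.2500; (r_i+r_j)·cross = 15.5·69.2500 = 1073.3750
edge 4: (6.5,22.5)→(1.5,10)  cross = 6.5·10 − 1.5·22.5 = 31.2500; (r_i+r_j)·cross = 8·31.2500 = 250.0000
Σcross = 175.5000 → A = |Σcross|/2 = 87.7500 mm²
Σ(r_i+r_j)·cross = 3006.7500 → first moment M = |Σ|/6 = 501.1250
R_c = M/A = 501.1250/87.7500 = 5.7108 mm
θ = 66° = 1.151917 rad
V = θ·R_c·A = 1.151917·5.7108·87.7500 = 577.255 mm³

Volume = 577.255 mm³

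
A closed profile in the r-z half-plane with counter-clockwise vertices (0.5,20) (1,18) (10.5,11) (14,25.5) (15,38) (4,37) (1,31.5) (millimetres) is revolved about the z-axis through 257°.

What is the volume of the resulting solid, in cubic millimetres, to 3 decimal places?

Profile (r,z), 7 vertices: (0.5,20) (1,18) (10.5,11) (14,25.5) (15,38) (4,37) (1,31.5)
edge 0: (0.5,20)→(1,18)  cross = 0.5·18 − 1·20 = -11.0000; (r_i+r_j)·cross = 1.5·-11.0000 = -16.5000
edge 1: (1,18)→(10.5,11)  cross = 1·11 − 10.5·18 = -178.0000; (r_i+r_j)·cross = 11.5·-178.0000 = -2047.0000
edge 2: (10.5,11)→(14,25.5)  cross = 10.5·25.5 − 14·11 = 113.7500; (r_i+r_j)·cross = 24.5·113.7500 = 2786.8750
edge 3: (14,25.5)→(15,38)  cross = 14·38 − 15·25.5 = 149.5000; (r_i+r_j)·cross = 29·149.5000 = 4335.5000
edge 4: (15,38)→(4,37)  cross = 15·37 − 4·38 = 403.0000; (r_i+r_j)·cross = 19·403.0000 = 7657.0000
edge 5: (4,37)→(1,31.5)  cross = 4·31.5 − 1·37 = 89.0000; (r_i+r_j)·cross = 5·89.0000 = 445.0000
edge 6: (1,31.5)→(0.5,20)  cross = 1·20 − 0.5·31.5 = 4.2500; (r_i+r_j)·cross = 1.5·4.2500 = 6.3750
Σcross = 570.5000 → A = |Σcross|/2 = 285.2500 mm²
Σ(r_i+r_j)·cross = 13167.2500 → first moment M = |Σ|/6 = 2194.5417
R_c = M/A = 2194.5417/285.2500 = 7.6934 mm
θ = 257° = 4.485496 rad
V = θ·R_c·A = 4.485496·7.6934·285.2500 = 9843.608 mm³

Volume = 9843.608 mm³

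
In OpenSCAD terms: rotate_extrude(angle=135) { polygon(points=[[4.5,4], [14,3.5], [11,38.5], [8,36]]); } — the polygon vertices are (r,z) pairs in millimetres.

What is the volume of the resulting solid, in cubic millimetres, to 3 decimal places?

Profile (r,z), 4 vertices: (4.5,4) (14,3.5) (11,38.5) (8,36)
edge 0: (4.5,4)→(14,3.5)  cross = 4.5·3.5 − 14·4 = -40.2500; (r_i+r_j)·cross = 18.5·-40.2500 = -744.6250
edge 1: (14,3.5)→(11,38.5)  cross = 14·38.5 − 11·3.5 = 500.5000; (r_i+r_j)·cross = 25·500.5000 = 12512.5000
edge 2: (11,38.5)→(8,36)  cross = 11·36 − 8·38.5 = 88.0000; (r_i+r_j)·cross = 19·88.0000 = 1672.0000
edge 3: (8,36)→(4.5,4)  cross = 8·4 − 4.5·36 = -130.0000; (r_i+r_j)·cross = 12.5·-130.0000 = -1625.0000
Σcross = 418.2500 → A = |Σcross|/2 = 209.1250 mm²
Σ(r_i+r_j)·cross = 11814.8750 → first moment M = |Σ|/6 = 1969.1458
R_c = M/A = 1969.1458/209.1250 = 9.4161 mm
θ = 135° = 2.356194 rad
V = θ·R_c·A = 2.356194·9.4161·209.1250 = 4639.691 mm³

Volume = 4639.691 mm³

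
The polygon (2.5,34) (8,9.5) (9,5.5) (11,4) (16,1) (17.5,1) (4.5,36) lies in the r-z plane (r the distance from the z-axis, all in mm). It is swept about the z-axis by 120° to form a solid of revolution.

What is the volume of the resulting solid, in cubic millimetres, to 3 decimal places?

Profile (r,z), 7 vertices: (2.5,34) (8,9.5) (9,5.5) (11,4) (16,1) (17.5,1) (4.5,36)
edge 0: (2.5,34)→(8,9.5)  cross = 2.5·9.5 − 8·34 = -248.2500; (r_i+r_j)·cross = 10.5·-248.2500 = -2606.6250
edge 1: (8,9.5)→(9,5.5)  cross = 8·5.5 − 9·9.5 = -41.5000; (r_i+r_j)·cross = 17·-41.5000 = -705.5000
edge 2: (9,5.5)→(11,4)  cross = 9·4 − 11·5.5 = -24.5000; (r_i+r_j)·cross = 20·-24.5000 = -490.0000
edge 3: (11,4)→(16,1)  cross = 11·1 − 16·4 = -53.0000; (r_i+r_j)·cross = 27·-53.0000 = -1431.0000
edge 4: (16,1)→(17.5,1)  cross = 16·1 − 17.5·1 = -1.5000; (r_i+r_j)·cross = 33.5·-1.5000 = -50.2500
edge 5: (17.5,1)→(4.5,36)  cross = 17.5·36 − 4.5·1 = 625.5000; (r_i+r_j)·cross = 22·625.5000 = 13761.0000
edge 6: (4.5,36)→(2.5,34)  cross = 4.5·34 − 2.5·36 = 63.0000; (r_i+r_j)·cross = 7·63.0000 = 441.0000
Σcross = 319.7500 → A = |Σcross|/2 = 159.8750 mm²
Σ(r_i+r_j)·cross = 8918.6250 → first moment M = |Σ|/6 = 1486.4375
R_c = M/A = 1486.4375/159.8750 = 9.2975 mm
θ = 120° = 2.094395 rad
V = θ·R_c·A = 2.094395·9.2975·159.8750 = 3113.187 mm³

Volume = 3113.187 mm³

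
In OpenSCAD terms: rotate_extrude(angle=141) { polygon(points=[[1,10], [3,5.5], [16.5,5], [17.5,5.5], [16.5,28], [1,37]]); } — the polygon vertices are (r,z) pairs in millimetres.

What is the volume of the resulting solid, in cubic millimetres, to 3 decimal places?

Volume = 9125.737 mm³

Profile (r,z), 6 vertices: (1,10) (3,5.5) (16.5,5) (17.5,5.5) (16.5,28) (1,37)
edge 0: (1,10)→(3,5.5)  cross = 1·5.5 − 3·10 = -24.5000; (r_i+r_j)·cross = 4·-24.5000 = -98.0000
edge 1: (3,5.5)→(16.5,5)  cross = 3·5 − 16.5·5.5 = -75.7500; (r_i+r_j)·cross = 19.5·-75.7500 = -1477.1250
edge 2: (16.5,5)→(17.5,5.5)  cross = 16.5·5.5 − 17.5·5 = 3.2500; (r_i+r_j)·cross = 34·3.2500 = 110.5000
edge 3: (17.5,5.5)→(16.5,28)  cross = 17.5·28 − 16.5·5.5 = 399.2500; (r_i+r_j)·cross = 34·399.2500 = 13574.5000
edge 4: (16.5,28)→(1,37)  cross = 16.5·37 − 1·28 = 582.5000; (r_i+r_j)·cross = 17.5·582.5000 = 10193.7500
edge 5: (1,37)→(1,10)  cross = 1·10 − 1·37 = -27.0000; (r_i+r_j)·cross = 2·-27.0000 = -54.0000
Σcross = 857.7500 → A = |Σcross|/2 = 428.8750 mm²
Σ(r_i+r_j)·cross = 22249.6250 → first moment M = |Σ|/6 = 3708.2708
R_c = M/A = 3708.2708/428.8750 = 8.6465 mm
θ = 141° = 2.460914 rad
V = θ·R_c·A = 2.460914·8.6465·428.8750 = 9125.737 mm³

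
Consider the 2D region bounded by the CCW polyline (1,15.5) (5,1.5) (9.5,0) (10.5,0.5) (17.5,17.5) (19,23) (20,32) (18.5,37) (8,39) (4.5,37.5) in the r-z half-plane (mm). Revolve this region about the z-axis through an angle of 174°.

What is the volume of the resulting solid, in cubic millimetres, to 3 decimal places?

Profile (r,z), 10 vertices: (1,15.5) (5,1.5) (9.5,0) (10.5,0.5) (17.5,17.5) (19,23) (20,32) (18.5,37) (8,39) (4.5,37.5)
edge 0: (1,15.5)→(5,1.5)  cross = 1·1.5 − 5·15.5 = -76.0000; (r_i+r_j)·cross = 6·-76.0000 = -456.0000
edge 1: (5,1.5)→(9.5,0)  cross = 5·0 − 9.5·1.5 = -14.2500; (r_i+r_j)·cross = 14.5·-14.2500 = -206.6250
edge 2: (9.5,0)→(10.5,0.5)  cross = 9.5·0.5 − 10.5·0 = 4.7500; (r_i+r_j)·cross = 20·4.7500 = 95.0000
edge 3: (10.5,0.5)→(17.5,17.5)  cross = 10.5·17.5 − 17.5·0.5 = 175.0000; (r_i+r_j)·cross = 28·175.0000 = 4900.0000
edge 4: (17.5,17.5)→(19,23)  cross = 17.5·23 − 19·17.5 = 70.0000; (r_i+r_j)·cross = 36.5·70.0000 = 2555.0000
edge 5: (19,23)→(20,32)  cross = 19·32 − 20·23 = 148.0000; (r_i+r_j)·cross = 39·148.0000 = 5772.0000
edge 6: (20,32)→(18.5,37)  cross = 20·37 − 18.5·32 = 148.0000; (r_i+r_j)·cross = 38.5·148.0000 = 5698.0000
edge 7: (18.5,37)→(8,39)  cross = 18.5·39 − 8·37 = 425.5000; (r_i+r_j)·cross = 26.5·425.5000 = 11275.7500
edge 8: (8,39)→(4.5,37.5)  cross = 8·37.5 − 4.5·39 = 124.5000; (r_i+r_j)·cross = 12.5·124.5000 = 1556.2500
edge 9: (4.5,37.5)→(1,15.5)  cross = 4.5·15.5 − 1·37.5 = 32.2500; (r_i+r_j)·cross = 5.5·32.2500 = 177.3750
Σcross = 1037.7500 → A = |Σcross|/2 = 518.8750 mm²
Σ(r_i+r_j)·cross = 31366.7500 → first moment M = |Σ|/6 = 5227.7917
R_c = M/A = 5227.7917/518.8750 = 10.0752 mm
θ = 174° = 3.036873 rad
V = θ·R_c·A = 3.036873·10.0752·518.8750 = 15876.139 mm³

Volume = 15876.139 mm³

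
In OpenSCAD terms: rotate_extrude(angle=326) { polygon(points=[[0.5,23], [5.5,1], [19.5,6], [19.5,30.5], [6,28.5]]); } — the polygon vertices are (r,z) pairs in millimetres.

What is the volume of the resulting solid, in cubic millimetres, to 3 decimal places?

Profile (r,z), 5 vertices: (0.5,23) (5.5,1) (19.5,6) (19.5,30.5) (6,28.5)
edge 0: (0.5,23)→(5.5,1)  cross = 0.5·1 − 5.5·23 = -126.0000; (r_i+r_j)·cross = 6·-126.0000 = -756.0000
edge 1: (5.5,1)→(19.5,6)  cross = 5.5·6 − 19.5·1 = 13.5000; (r_i+r_j)·cross = 25·13.5000 = 337.5000
edge 2: (19.5,6)→(19.5,30.5)  cross = 19.5·30.5 − 19.5·6 = 477.7500; (r_i+r_j)·cross = 39·477.7500 = 18632.2500
edge 3: (19.5,30.5)→(6,28.5)  cross = 19.5·28.5 − 6·30.5 = 372.7500; (r_i+r_j)·cross = 25.5·372.7500 = 9505.1250
edge 4: (6,28.5)→(0.5,23)  cross = 6·23 − 0.5·28.5 = 123.7500; (r_i+r_j)·cross = 6.5·123.7500 = 804.3750
Σcross = 861.7500 → A = |Σcross|/2 = 430.8750 mm²
Σ(r_i+r_j)·cross = 28523.2500 → first moment M = |Σ|/6 = 4753.8750
R_c = M/A = 4753.8750/430.8750 = 11.0331 mm
θ = 326° = 5.689773 rad
V = θ·R_c·A = 5.689773·11.0331·430.8750 = 27048.471 mm³

Volume = 27048.471 mm³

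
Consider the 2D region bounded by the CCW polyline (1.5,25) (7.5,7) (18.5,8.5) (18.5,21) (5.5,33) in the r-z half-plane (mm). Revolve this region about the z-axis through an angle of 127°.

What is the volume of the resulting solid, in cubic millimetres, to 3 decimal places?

Volume = 6557.255 mm³

Profile (r,z), 5 vertices: (1.5,25) (7.5,7) (18.5,8.5) (18.5,21) (5.5,33)
edge 0: (1.5,25)→(7.5,7)  cross = 1.5·7 − 7.5·25 = -177.0000; (r_i+r_j)·cross = 9·-177.0000 = -1593.0000
edge 1: (7.5,7)→(18.5,8.5)  cross = 7.5·8.5 − 18.5·7 = -65.7500; (r_i+r_j)·cross = 26·-65.7500 = -1709.5000
edge 2: (18.5,8.5)→(18.5,21)  cross = 18.5·21 − 18.5·8.5 = 231.2500; (r_i+r_j)·cross = 37·231.2500 = 8556.2500
edge 3: (18.5,21)→(5.5,33)  cross = 18.5·33 − 5.5·21 = 495.0000; (r_i+r_j)·cross = 24·495.0000 = 11880.0000
edge 4: (5.5,33)→(1.5,25)  cross = 5.5·25 − 1.5·33 = 88.0000; (r_i+r_j)·cross = 7·88.0000 = 616.0000
Σcross = 571.5000 → A = |Σcross|/2 = 285.7500 mm²
Σ(r_i+r_j)·cross = 17749.7500 → first moment M = |Σ|/6 = 2958.2917
R_c = M/A = 2958.2917/285.7500 = 10.3527 mm
θ = 127° = 2.216568 rad
V = θ·R_c·A = 2.216568·10.3527·285.7500 = 6557.255 mm³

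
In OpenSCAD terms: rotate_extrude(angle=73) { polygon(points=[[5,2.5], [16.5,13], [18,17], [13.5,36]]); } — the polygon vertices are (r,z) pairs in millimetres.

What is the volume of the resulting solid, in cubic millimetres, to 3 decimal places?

Profile (r,z), 4 vertices: (5,2.5) (16.5,13) (18,17) (13.5,36)
edge 0: (5,2.5)→(16.5,13)  cross = 5·13 − 16.5·2.5 = 23.7500; (r_i+r_j)·cross = 21.5·23.7500 = 510.6250
edge 1: (16.5,13)→(18,17)  cross = 16.5·17 − 18·13 = 46.5000; (r_i+r_j)·cross = 34.5·46.5000 = 1604.2500
edge 2: (18,17)→(13.5,36)  cross = 18·36 − 13.5·17 = 418.5000; (r_i+r_j)·cross = 31.5·418.5000 = 13182.7500
edge 3: (13.5,36)→(5,2.5)  cross = 13.5·2.5 − 5·36 = -146.2500; (r_i+r_j)·cross = 18.5·-146.2500 = -2705.6250
Σcross = 342.5000 → A = |Σcross|/2 = 171.2500 mm²
Σ(r_i+r_j)·cross = 12592.0000 → first moment M = |Σ|/6 = 2098.6667
R_c = M/A = 2098.6667/171.2500 = 12.2550 mm
θ = 73° = 1.274090 rad
V = θ·R_c·A = 1.274090·12.2550·171.2500 = 2673.891 mm³

Volume = 2673.891 mm³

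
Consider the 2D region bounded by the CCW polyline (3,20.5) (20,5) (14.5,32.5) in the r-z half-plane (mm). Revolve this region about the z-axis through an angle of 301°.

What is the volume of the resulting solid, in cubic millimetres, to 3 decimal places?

Profile (r,z), 3 vertices: (3,20.5) (20,5) (14.5,32.5)
edge 0: (3,20.5)→(20,5)  cross = 3·5 − 20·20.5 = -395.0000; (r_i+r_j)·cross = 23·-395.0000 = -9085.0000
edge 1: (20,5)→(14.5,32.5)  cross = 20·32.5 − 14.5·5 = 577.5000; (r_i+r_j)·cross = 34.5·577.5000 = 19923.7500
edge 2: (14.5,32.5)→(3,20.5)  cross = 14.5·20.5 − 3·32.5 = 199.7500; (r_i+r_j)·cross = 17.5·199.7500 = 3495.6250
Σcross = 382.2500 → A = |Σcross|/2 = 191.1250 mm²
Σ(r_i+r_j)·cross = 14334.3750 → first moment M = |Σ|/6 = 2389.0625
R_c = M/A = 2389.0625/191.1250 = 12.5000 mm
θ = 301° = 5.253441 rad
V = θ·R_c·A = 5.253441·12.5000·191.1250 = 12550.799 mm³

Volume = 12550.799 mm³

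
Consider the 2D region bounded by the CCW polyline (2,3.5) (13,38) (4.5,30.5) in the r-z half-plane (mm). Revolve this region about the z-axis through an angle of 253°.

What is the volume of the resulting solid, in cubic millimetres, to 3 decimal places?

Profile (r,z), 3 vertices: (2,3.5) (13,38) (4.5,30.5)
edge 0: (2,3.5)→(13,38)  cross = 2·38 − 13·3.5 = 30.5000; (r_i+r_j)·cross = 15·30.5000 = 457.5000
edge 1: (13,38)→(4.5,30.5)  cross = 13·30.5 − 4.5·38 = 225.5000; (r_i+r_j)·cross = 17.5·225.5000 = 3946.2500
edge 2: (4.5,30.5)→(2,3.5)  cross = 4.5·3.5 − 2·30.5 = -45.2500; (r_i+r_j)·cross = 6.5·-45.2500 = -294.1250
Σcross = 210.7500 → A = |Σcross|/2 = 105.3750 mm²
Σ(r_i+r_j)·cross = 4109.6250 → first moment M = |Σ|/6 = 684.9375
R_c = M/A = 684.9375/105.3750 = 6.5000 mm
θ = 253° = 4.415683 rad
V = θ·R_c·A = 4.415683·6.5000·105.3750 = 3024.467 mm³

Volume = 3024.467 mm³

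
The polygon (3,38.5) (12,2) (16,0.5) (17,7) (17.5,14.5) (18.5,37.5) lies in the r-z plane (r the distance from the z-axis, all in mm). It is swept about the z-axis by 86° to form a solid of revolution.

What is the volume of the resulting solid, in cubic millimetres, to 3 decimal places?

Volume = 6751.454 mm³

Profile (r,z), 6 vertices: (3,38.5) (12,2) (16,0.5) (17,7) (17.5,14.5) (18.5,37.5)
edge 0: (3,38.5)→(12,2)  cross = 3·2 − 12·38.5 = -456.0000; (r_i+r_j)·cross = 15·-456.0000 = -6840.0000
edge 1: (12,2)→(16,0.5)  cross = 12·0.5 − 16·2 = -26.0000; (r_i+r_j)·cross = 28·-26.0000 = -728.0000
edge 2: (16,0.5)→(17,7)  cross = 16·7 − 17·0.5 = 103.5000; (r_i+r_j)·cross = 33·103.5000 = 3415.5000
edge 3: (17,7)→(17.5,14.5)  cross = 17·14.5 − 17.5·7 = 124.0000; (r_i+r_j)·cross = 34.5·124.0000 = 4278.0000
edge 4: (17.5,14.5)→(18.5,37.5)  cross = 17.5·37.5 − 18.5·14.5 = 388.0000; (r_i+r_j)·cross = 36·388.0000 = 13968.0000
edge 5: (18.5,37.5)→(3,38.5)  cross = 18.5·38.5 − 3·37.5 = 599.7500; (r_i+r_j)·cross = 21.5·599.7500 = 12894.6250
Σcross = 733.2500 → A = |Σcross|/2 = 366.6250 mm²
Σ(r_i+r_j)·cross = 26988.1250 → first moment M = |Σ|/6 = 4498.0208
R_c = M/A = 4498.0208/366.6250 = 12.2687 mm
θ = 86° = 1.500983 rad
V = θ·R_c·A = 1.500983·12.2687·366.6250 = 6751.454 mm³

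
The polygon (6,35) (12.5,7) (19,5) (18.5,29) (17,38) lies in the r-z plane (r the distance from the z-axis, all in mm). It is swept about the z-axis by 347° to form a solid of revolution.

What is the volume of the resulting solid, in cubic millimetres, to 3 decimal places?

Volume = 23773.219 mm³

Profile (r,z), 5 vertices: (6,35) (12.5,7) (19,5) (18.5,29) (17,38)
edge 0: (6,35)→(12.5,7)  cross = 6·7 − 12.5·35 = -395.5000; (r_i+r_j)·cross = 18.5·-395.5000 = -7316.7500
edge 1: (12.5,7)→(19,5)  cross = 12.5·5 − 19·7 = -70.5000; (r_i+r_j)·cross = 31.5·-70.5000 = -2220.7500
edge 2: (19,5)→(18.5,29)  cross = 19·29 − 18.5·5 = 458.5000; (r_i+r_j)·cross = 37.5·458.5000 = 17193.7500
edge 3: (18.5,29)→(17,38)  cross = 18.5·38 − 17·29 = 210.0000; (r_i+r_j)·cross = 35.5·210.0000 = 7455.0000
edge 4: (17,38)→(6,35)  cross = 17·35 − 6·38 = 367.0000; (r_i+r_j)·cross = 23·367.0000 = 8441.0000
Σcross = 569.5000 → A = |Σcross|/2 = 284.7500 mm²
Σ(r_i+r_j)·cross = 23552.2500 → first moment M = |Σ|/6 = 3925.3750
R_c = M/A = 3925.3750/284.7500 = 13.7853 mm
θ = 347° = 6.056293 rad
V = θ·R_c·A = 6.056293·13.7853·284.7500 = 23773.219 mm³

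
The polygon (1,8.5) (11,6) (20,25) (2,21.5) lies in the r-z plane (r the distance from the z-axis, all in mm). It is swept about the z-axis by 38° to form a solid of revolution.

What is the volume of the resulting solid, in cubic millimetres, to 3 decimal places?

Volume = 1337.670 mm³

Profile (r,z), 4 vertices: (1,8.5) (11,6) (20,25) (2,21.5)
edge 0: (1,8.5)→(11,6)  cross = 1·6 − 11·8.5 = -87.5000; (r_i+r_j)·cross = 12·-87.5000 = -1050.0000
edge 1: (11,6)→(20,25)  cross = 11·25 − 20·6 = 155.0000; (r_i+r_j)·cross = 31·155.0000 = 4805.0000
edge 2: (20,25)→(2,21.5)  cross = 20·21.5 − 2·25 = 380.0000; (r_i+r_j)·cross = 22·380.0000 = 8360.0000
edge 3: (2,21.5)→(1,8.5)  cross = 2·8.5 − 1·21.5 = -4.5000; (r_i+r_j)·cross = 3·-4.5000 = -13.5000
Σcross = 443.0000 → A = |Σcross|/2 = 221.5000 mm²
Σ(r_i+r_j)·cross = 12101.5000 → first moment M = |Σ|/6 = 2016.9167
R_c = M/A = 2016.9167/221.5000 = 9.1057 mm
θ = 38° = 0.663225 rad
V = θ·R_c·A = 0.663225·9.1057·221.5000 = 1337.670 mm³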